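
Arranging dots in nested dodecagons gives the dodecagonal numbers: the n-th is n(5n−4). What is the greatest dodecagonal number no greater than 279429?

277536

Solve n(5n−4) ≤ 279429 for integer n.
n = 236 gives 277536 ≤ 279429, while n = 237 gives 279897 > 279429; so the answer is 277536.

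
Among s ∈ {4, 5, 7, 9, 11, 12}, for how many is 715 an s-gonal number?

2

s = 4: P(4, 26) = 676 and P(4, 27) = 729; 715 is not s-gonal.
s = 5: P(5, 22) = 715. ✓
s = 7: P(7, 17) = 697 and P(7, 18) = 783; 715 is not s-gonal.
s = 9: P(9, 14) = 651 and P(9, 15) = 750; 715 is not s-gonal.
s = 11: P(11, 13) = 715. ✓
s = 12: P(12, 12) = 672 and P(12, 13) = 793; 715 is not s-gonal.
Hits: s ∈ {5, 11} → 2.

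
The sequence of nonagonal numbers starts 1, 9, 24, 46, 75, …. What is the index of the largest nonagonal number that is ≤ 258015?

Solve n(7n−5)/2 ≤ 258015 for integer n.
n = 271 gives 256366 ≤ 258015, while n = 272 gives 258264 > 258015; so the answer is index 271.

271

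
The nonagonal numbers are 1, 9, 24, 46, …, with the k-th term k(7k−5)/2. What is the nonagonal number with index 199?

The 199th nonagonal number is n(7n−5)/2 with n = 199.
199·(7·199 − 5)/2 = 199·1388/2 = 199·694 = 138106.

138106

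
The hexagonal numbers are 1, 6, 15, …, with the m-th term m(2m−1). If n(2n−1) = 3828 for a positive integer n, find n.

Set n(2n−1) = 3828, giving 2n² − n − 3828 = 0.
The discriminant is 1 + 8·3828 = 30625, and √30625 = 175.
So n = (1 + 175) / 4 = 176/4 = 44.

44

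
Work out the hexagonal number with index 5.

5·(2·5 − 1) = 5·9 = 45.

45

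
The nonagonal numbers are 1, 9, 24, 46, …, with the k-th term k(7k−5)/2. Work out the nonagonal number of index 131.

131·(7·131 − 5)/2 = 131·912/2 = 131·456 = 59736.

59736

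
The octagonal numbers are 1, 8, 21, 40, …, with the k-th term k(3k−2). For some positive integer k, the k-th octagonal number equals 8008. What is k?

52

Set n(3n−2) = 8008, giving 3n² − 2n − 8008 = 0.
The discriminant is 4 + 12·8008 = 96100, and √96100 = 310.
So n = (2 + 310) / 6 = 312/6 = 52.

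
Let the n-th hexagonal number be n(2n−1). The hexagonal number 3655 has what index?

43

Set n(2n−1) = 3655, giving 2n² − n − 3655 = 0.
The discriminant is 1 + 8·3655 = 29241, and √29241 = 171.
So n = (1 + 171) / 4 = 172/4 = 43.
Check: 43·(2·43 − 1) = 3655. ✓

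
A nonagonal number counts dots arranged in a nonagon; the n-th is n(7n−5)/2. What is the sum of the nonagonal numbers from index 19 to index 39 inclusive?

62986

Σ i(7i−5)/2 = (7Σi² − 5Σi) / 2 over i = 19..39.
Σi = 780 − 171 = 609 and Σi² = 20540 − 2109 = 18431.
(7·18431 − 5·609) / 2 = 125972/2 = 62986.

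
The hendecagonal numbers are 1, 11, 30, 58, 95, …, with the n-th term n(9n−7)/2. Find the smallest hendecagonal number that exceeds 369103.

369656

Solve n(9n−7)/2 > 369103 for integer n.
The largest n with value ≤ 369103 is 286 (since 367081 ≤ 369103 < 369656), so the first above is n = 287, value 369656.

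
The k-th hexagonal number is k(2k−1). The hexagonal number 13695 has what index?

Set n(2n−1) = 13695, giving 2n² − n − 13695 = 0.
The discriminant is 1 + 8·13695 = 109561, and √109561 = 331.
So n = (1 + 331) / 4 = 332/4 = 83.
Check: 83·(2·83 − 1) = 13695. ✓

83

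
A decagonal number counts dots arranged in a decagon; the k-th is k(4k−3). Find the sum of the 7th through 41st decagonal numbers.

92400

Σ i(4i−3) = 4Σi² − 3Σi over i = 7..41.
Σi = 861 − 21 = 840 and Σi² = 23821 − 91 = 23730.
4·23730 − 3·840 = 92400.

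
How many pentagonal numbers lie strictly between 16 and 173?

The n-th pentagonal number is n(3n−1)/2.
Smallest index with value > 16: n = 4 (giving 22).
Largest index with value < 173: n = 10 (giving 145).
Indices 4 through 10: 7 terms.

7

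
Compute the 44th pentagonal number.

2882

The 44th pentagonal number is n(3n−1)/2 with n = 44.
44·(3·44 − 1)/2 = 44·131/2 = 2882.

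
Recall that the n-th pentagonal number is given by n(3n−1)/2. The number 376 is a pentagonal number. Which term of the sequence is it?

16

Set n(3n−1)/2 = 376, giving 3n² − n − 752 = 0.
The discriminant is 1 + 24·376 = 9025, and √9025 = 95.
So n = (1 + 95) / 6 = 96/6 = 16.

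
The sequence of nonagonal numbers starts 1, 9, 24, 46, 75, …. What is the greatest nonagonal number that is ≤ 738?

651

Solve n(7n−5)/2 ≤ 738 for integer n.
n = 14 gives 651 ≤ 738, while n = 15 gives 750 > 738; so the answer is 651.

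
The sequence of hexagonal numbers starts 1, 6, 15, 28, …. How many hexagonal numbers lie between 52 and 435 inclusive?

10

The n-th hexagonal number is n(2n−1).
Smallest index with value ≥ 52: n = 6 (giving 66).
Largest index with value ≤ 435: n = 15 (giving 435).
Indices 6 through 15: 10 terms.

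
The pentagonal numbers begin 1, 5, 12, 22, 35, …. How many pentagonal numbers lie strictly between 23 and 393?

The n-th pentagonal number is n(3n−1)/2.
Smallest index with value > 23: n = 5 (giving 35).
Largest index with value < 393: n = 16 (giving 376).
Indices 5 through 16: 12 terms.

12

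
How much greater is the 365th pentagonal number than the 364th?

1093

Consecutive pentagonal numbers differ by 3n − 2: here 3·365 − 2 = 1093.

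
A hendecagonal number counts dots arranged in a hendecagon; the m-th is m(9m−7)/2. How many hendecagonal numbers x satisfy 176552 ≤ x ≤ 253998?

The n-th hendecagonal number is n(9n−7)/2.
Smallest index with value ≥ 176552: n = 199 (giving 177508).
Largest index with value ≤ 253998: n = 237 (giving 251931).
Indices 199 through 237: 39 terms.

39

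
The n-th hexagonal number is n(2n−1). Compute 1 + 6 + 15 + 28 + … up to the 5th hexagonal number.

Σ i(2i−1) = 2Σi² − Σi over i = 1..5.
Σi = 15 and Σi² = 55.
2·55 − 1·15 = 95.

95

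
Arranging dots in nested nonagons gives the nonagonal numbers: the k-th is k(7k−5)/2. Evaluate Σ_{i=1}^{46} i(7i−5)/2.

Σ i(7i−5)/2 = (7Σi² − 5Σi) / 2 over i = 1..46.
Σi = 1081 and Σi² = 33511.
(7·33511 − 5·1081) / 2 = 229172/2 = 114586.

114586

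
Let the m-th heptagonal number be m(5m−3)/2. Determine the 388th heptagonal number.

The 388th heptagonal number is n(5n−3)/2 with n = 388.
388·(5·388 − 3)/2 = 388·1937/2 = 375778.

375778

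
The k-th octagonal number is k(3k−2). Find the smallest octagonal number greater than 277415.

278465

Solve n(3n−2) > 277415 for integer n.
The largest n with value ≤ 277415 is 304 (since 276640 ≤ 277415 < 278465), so the first above is n = 305, value 278465.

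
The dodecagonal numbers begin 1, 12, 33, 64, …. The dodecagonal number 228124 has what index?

214

Set n(5n−4) = 228124, giving 5n² − 4n − 228124 = 0.
So n = (4 + 2136) / 10 = 2140/10 = 214.
Check: 214·(5·214 − 4) = 228124. ✓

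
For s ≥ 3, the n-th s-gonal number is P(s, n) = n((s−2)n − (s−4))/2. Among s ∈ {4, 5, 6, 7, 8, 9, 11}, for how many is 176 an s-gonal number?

s = 4: P(4, 13) = 169 and P(4, 14) = 196; 176 is not s-gonal.
s = 5: P(5, 11) = 176. ✓
s = 6: P(6, 9) = 153 and P(6, 10) = 190; 176 is not s-gonal.
s = 7: P(7, 8) = 148 and P(7, 9) = 189; 176 is not s-gonal.
s = 8: P(8, 8) = 176. ✓
s = 9: P(9, 7) = 154 and P(9, 8) = 204; 176 is not s-gonal.
s = 11: P(11, 6) = 141 and P(11, 7) = 196; 176 is not s-gonal.
Hits: s ∈ {5, 8} → 2.

2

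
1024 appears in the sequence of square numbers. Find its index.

We need n² = 1024, so n = √1024 = 32.
Check: 32² = 1024. ✓

32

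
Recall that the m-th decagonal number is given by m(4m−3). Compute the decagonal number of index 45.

7965

The 45th decagonal number is n(4n−3) with n = 45.
45·(4·45 − 3) = 45·177 = 7965.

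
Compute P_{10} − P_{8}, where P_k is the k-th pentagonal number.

53

10·(3·10 − 1)/2 = 145 and 8·(3·8 − 1)/2 = 92.
Difference: 145 − 92 = 53.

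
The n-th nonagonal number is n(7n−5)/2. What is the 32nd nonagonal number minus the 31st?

218

Consecutive nonagonal numbers differ by 7n − 6: here 7·32 − 6 = 218.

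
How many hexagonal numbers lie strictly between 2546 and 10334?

The n-th hexagonal number is n(2n−1).
Smallest index with value > 2546: n = 36 (giving 2556).
Largest index with value < 10334: n = 72 (giving 10296).
Indices 36 through 72: 37 terms.

37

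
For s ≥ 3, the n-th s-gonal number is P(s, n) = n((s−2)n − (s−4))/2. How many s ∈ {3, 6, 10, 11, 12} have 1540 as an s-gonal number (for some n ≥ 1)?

3

s = 3: P(3, 55) = 1540. ✓
s = 6: P(6, 28) = 1540. ✓
s = 10: P(10, 20) = 1540. ✓
s = 11: P(11, 18) = 1395 and P(11, 19) = 1558; 1540 is not s-gonal.
s = 12: P(12, 17) = 1377 and P(12, 18) = 1548; 1540 is not s-gonal.
Hits: s ∈ {3, 6, 10} → 3.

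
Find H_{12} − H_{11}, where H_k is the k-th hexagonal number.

Consecutive hexagonal numbers differ by 4n − 3: here 4·12 − 3 = 45.

45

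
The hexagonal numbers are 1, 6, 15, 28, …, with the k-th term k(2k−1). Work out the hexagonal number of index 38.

2850

The 38th hexagonal number is n(2n−1) with n = 38.
38·(2·38 − 1) = 38·75 = 2850.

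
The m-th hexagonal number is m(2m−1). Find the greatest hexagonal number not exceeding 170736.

170236

Solve n(2n−1) ≤ 170736 for integer n.
n = 292 gives 170236 ≤ 170736, while n = 293 gives 171405 > 170736; so the answer is 170236.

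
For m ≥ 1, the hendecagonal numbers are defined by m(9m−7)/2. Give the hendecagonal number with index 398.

711425

The 398th hendecagonal number is n(9n−7)/2 with n = 398.
398·(9·398 − 7)/2 = 398·3575/2 = 711425.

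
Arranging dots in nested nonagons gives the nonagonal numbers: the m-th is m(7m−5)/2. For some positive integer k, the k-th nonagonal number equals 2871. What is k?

Set n(7n−5)/2 = 2871, giving 7n² − 5n − 5742 = 0.
The discriminant is 25 + 56·2871 = 160801, and √160801 = 401.
So n = (5 + 401) / 14 = 406/14 = 29.

29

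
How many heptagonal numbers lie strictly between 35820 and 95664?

The n-th heptagonal number is n(5n−3)/2.
Smallest index with value > 35820: n = 121 (giving 36421).
Largest index with value < 95664: n = 195 (giving 94770).
Indices 121 through 195: 75 terms.

75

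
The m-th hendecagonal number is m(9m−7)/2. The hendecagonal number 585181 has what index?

Set n(9n−7)/2 = 585181, giving 9n² − 7n − 1170362 = 0.
The discriminant is 49 + 72·585181 = 42133081, and √42133081 = 6491.
So n = (7 + 6491) / 18 = 6498/18 = 361.

361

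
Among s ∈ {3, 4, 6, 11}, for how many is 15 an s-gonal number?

2

s = 3: P(3, 5) = 15. ✓
s = 4: P(4, 3) = 9 and P(4, 4) = 16; 15 is not s-gonal.
s = 6: P(6, 3) = 15. ✓
s = 11: P(11, 2) = 11 and P(11, 3) = 30; 15 is not s-gonal.
Hits: s ∈ {3, 6} → 2.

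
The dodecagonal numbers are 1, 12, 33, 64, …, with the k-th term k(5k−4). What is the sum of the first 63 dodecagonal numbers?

Σ i(5i−4) = 5Σi² − 4Σi over i = 1..63.
Σi = 2016 and Σi² = 85344.
5·85344 − 4·2016 = 418656.

418656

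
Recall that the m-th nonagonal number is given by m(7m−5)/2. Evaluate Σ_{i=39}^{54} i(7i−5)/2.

120416

Σ i(7i−5)/2 = (7Σi² − 5Σi) / 2 over i = 39..54.
Σi = 1485 − 741 = 744 and Σi² = 53955 − 19019 = 34936.
(7·34936 − 5·744) / 2 = 240832/2 = 120416.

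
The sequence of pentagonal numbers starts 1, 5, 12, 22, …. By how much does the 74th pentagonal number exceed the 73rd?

Consecutive pentagonal numbers differ by 3n − 2: here 3·74 − 2 = 220.

220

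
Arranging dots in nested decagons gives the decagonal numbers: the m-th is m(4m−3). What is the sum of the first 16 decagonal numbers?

5576

Σ i(4i−3) = 4Σi² − 3Σi over i = 1..16.
Σi = 136 and Σi² = 1496.
4·1496 − 3·136 = 5576.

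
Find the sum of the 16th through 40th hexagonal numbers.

Σ i(2i−1) = 2Σi² − Σi over i = 16..40.
Σi = 820 − 120 = 700 and Σi² = 22140 − 1240 = 20900.
2·20900 − 1·700 = 41100.

41100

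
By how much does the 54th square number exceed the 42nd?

54² = 2916 and 42² = 1764.
Difference: 2916 − 1764 = 1152.

1152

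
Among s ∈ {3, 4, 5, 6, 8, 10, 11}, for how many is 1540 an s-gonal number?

3

s = 3: P(3, 55) = 1540. ✓
s = 4: P(4, 39) = 1521 and P(4, 40) = 1600; 1540 is not s-gonal.
s = 5: P(5, 32) = 1520 and P(5, 33) = 1617; 1540 is not s-gonal.
s = 6: P(6, 28) = 1540. ✓
s = 8: P(8, 22) = 1408 and P(8, 23) = 1541; 1540 is not s-gonal.
s = 10: P(10, 20) = 1540. ✓
s = 11: P(11, 18) = 1395 and P(11, 19) = 1558; 1540 is not s-gonal.
Hits: s ∈ {3, 6, 10} → 3.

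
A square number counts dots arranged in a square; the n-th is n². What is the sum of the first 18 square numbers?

Σ_{i=1}^{18} i² = 18·19·37/6 = 2109.

2109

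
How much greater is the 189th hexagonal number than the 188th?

Consecutive hexagonal numbers differ by 4n − 3: here 4·189 − 3 = 753.

753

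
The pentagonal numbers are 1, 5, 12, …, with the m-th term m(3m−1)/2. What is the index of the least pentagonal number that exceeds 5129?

59

Solve n(3n−1)/2 > 5129 for integer n.
The largest n with value ≤ 5129 is 58 (since 5017 ≤ 5129 < 5192), so the first above is n = 59, value 5192.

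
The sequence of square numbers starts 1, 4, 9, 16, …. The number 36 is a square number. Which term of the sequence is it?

We need n² = 36, so n = √36 = 6.

6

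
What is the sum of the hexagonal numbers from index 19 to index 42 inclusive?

Σ i(2i−1) = 2Σi² − Σi over i = 19..42.
Σi = 903 − 171 = 732 and Σi² = 25585 − 2109 = 23476.
2·23476 − 1·732 = 46220.

46220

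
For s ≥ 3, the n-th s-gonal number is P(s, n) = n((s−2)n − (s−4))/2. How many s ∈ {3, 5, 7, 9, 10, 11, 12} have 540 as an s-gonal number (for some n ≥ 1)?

s = 3: P(3, 32) = 528 and P(3, 33) = 561; 540 is not s-gonal.
s = 5: P(5, 19) = 532 and P(5, 20) = 590; 540 is not s-gonal.
s = 7: P(7, 15) = 540. ✓
s = 9: P(9, 12) = 474 and P(9, 13) = 559; 540 is not s-gonal.
s = 10: P(10, 12) = 540. ✓
s = 11: P(11, 11) = 506 and P(11, 12) = 606; 540 is not s-gonal.
s = 12: P(12, 10) = 460 and P(12, 11) = 561; 540 is not s-gonal.
Hits: s ∈ {7, 10} → 2.

2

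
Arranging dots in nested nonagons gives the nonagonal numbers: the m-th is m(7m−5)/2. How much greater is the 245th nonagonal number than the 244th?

Consecutive nonagonal numbers differ by 7n − 6: here 7·245 − 6 = 1709.

1709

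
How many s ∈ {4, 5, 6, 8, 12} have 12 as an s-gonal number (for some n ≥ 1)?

s = 4: P(4, 3) = 9 and P(4, 4) = 16; 12 is not s-gonal.
s = 5: P(5, 3) = 12. ✓
s = 6: P(6, 2) = 6 and P(6, 3) = 15; 12 is not s-gonal.
s = 8: P(8, 2) = 8 and P(8, 3) = 21; 12 is not s-gonal.
s = 12: P(12, 2) = 12. ✓
Hits: s ∈ {5, 12} → 2.

2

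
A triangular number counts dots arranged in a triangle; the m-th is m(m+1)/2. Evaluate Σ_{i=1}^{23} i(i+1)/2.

Σ i(i+1)/2 = (Σi² + Σi) / 2 over i = 1..23.
Σi = 276 and Σi² = 4324.
(1·4324 + 1·276) / 2 = 4600/2 = 2300.

2300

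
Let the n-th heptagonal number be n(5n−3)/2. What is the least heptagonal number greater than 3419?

3553

Solve n(5n−3)/2 > 3419 for integer n.
The largest n with value ≤ 3419 is 37 (since 3367 ≤ 3419 < 3553), so the first above is n = 38, value 3553.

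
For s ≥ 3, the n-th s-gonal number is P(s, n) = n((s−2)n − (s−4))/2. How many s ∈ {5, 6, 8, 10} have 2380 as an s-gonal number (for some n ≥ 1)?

s = 5: P(5, 40) = 2380. ✓
s = 6: P(6, 34) = 2278 and P(6, 35) = 2415; 2380 is not s-gonal.
s = 8: P(8, 28) = 2296 and P(8, 29) = 2465; 2380 is not s-gonal.
s = 10: P(10, 24) = 2232 and P(10, 25) = 2425; 2380 is not s-gonal.
Hits: s ∈ {5} → 1.

1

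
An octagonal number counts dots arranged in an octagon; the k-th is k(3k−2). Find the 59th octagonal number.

59·(3·59 − 2) = 59·175 = 10325.

10325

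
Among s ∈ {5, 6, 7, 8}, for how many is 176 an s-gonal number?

2

s = 5: P(5, 11) = 176. ✓
s = 6: P(6, 9) = 153 and P(6, 10) = 190; 176 is not s-gonal.
s = 7: P(7, 8) = 148 and P(7, 9) = 189; 176 is not s-gonal.
s = 8: P(8, 8) = 176. ✓
Hits: s ∈ {5, 8} → 2.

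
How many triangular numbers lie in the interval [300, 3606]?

The n-th triangular number is n(n+1)/2.
Smallest index with value ≥ 300: n = 24 (giving 300).
Largest index with value ≤ 3606: n = 84 (giving 3570).
Indices 24 through 84: 61 terms.

61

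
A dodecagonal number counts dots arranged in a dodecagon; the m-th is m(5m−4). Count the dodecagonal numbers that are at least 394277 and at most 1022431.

171

The n-th dodecagonal number is n(5n−4).
Smallest index with value ≥ 394277: n = 282 (giving 396492).
Largest index with value ≤ 1022431: n = 452 (giving 1019712).
Indices 282 through 452: 171 terms.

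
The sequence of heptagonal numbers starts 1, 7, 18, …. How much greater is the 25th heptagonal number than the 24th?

121

Consecutive heptagonal numbers differ by 5n − 4: here 5·25 − 4 = 121.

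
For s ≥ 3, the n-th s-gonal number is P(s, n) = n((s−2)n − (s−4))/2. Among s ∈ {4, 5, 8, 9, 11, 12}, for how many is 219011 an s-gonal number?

s = 4: P(4, 467) = 218089 and P(4, 468) = 219024; 219011 is not s-gonal.
s = 5: P(5, 382) = 218695 and P(5, 383) = 219842; 219011 is not s-gonal.
s = 8: P(8, 270) = 218160 and P(8, 271) = 219781; 219011 is not s-gonal.
s = 9: P(9, 250) = 218125 and P(9, 251) = 219876; 219011 is not s-gonal.
s = 11: P(11, 221) = 219011. ✓
s = 12: P(12, 209) = 217569 and P(12, 210) = 219660; 219011 is not s-gonal.
Hits: s ∈ {11} → 1.

1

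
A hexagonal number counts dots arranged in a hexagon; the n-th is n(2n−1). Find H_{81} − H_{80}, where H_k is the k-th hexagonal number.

Consecutive hexagonal numbers differ by 4n − 3: here 4·81 − 3 = 321.

321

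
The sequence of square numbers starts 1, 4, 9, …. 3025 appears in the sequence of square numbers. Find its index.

We need n² = 3025, so n = √3025 = 55.

55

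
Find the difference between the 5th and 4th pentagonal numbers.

Consecutive pentagonal numbers differ by 3n − 2: here 3·5 − 2 = 13.

13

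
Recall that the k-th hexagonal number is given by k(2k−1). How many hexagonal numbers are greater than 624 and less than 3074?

The n-th hexagonal number is n(2n−1).
Smallest index with value > 624: n = 18 (giving 630).
Largest index with value < 3074: n = 39 (giving 3003).
Indices 18 through 39: 22 terms.

22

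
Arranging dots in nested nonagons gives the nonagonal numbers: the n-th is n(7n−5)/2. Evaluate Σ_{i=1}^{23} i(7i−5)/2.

Σ i(7i−5)/2 = (7Σi² − 5Σi) / 2 over i = 1..23.
Σi = 276 and Σi² = 4324.
(7·4324 − 5·276) / 2 = 28888/2 = 14444.

14444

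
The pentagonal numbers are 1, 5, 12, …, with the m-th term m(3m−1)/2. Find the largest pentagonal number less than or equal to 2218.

2147

Solve n(3n−1)/2 ≤ 2218 for integer n.
n = 38 gives 2147 ≤ 2218, while n = 39 gives 2262 > 2218; so the answer is 2147.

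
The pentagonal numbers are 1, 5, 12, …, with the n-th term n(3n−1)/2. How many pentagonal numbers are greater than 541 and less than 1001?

6

The n-th pentagonal number is n(3n−1)/2.
Smallest index with value > 541: n = 20 (giving 590).
Largest index with value < 1001: n = 25 (giving 925).
Indices 20 through 25: 6 terms.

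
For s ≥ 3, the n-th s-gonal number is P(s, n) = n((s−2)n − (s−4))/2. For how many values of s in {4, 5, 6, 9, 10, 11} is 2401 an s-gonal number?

s = 4: P(4, 49) = 2401. ✓
s = 5: P(5, 40) = 2380 and P(5, 41) = 2501; 2401 is not s-gonal.
s = 6: P(6, 34) = 2278 and P(6, 35) = 2415; 2401 is not s-gonal.
s = 9: P(9, 26) = 2301 and P(9, 27) = 2484; 2401 is not s-gonal.
s = 10: P(10, 24) = 2232 and P(10, 25) = 2425; 2401 is not s-gonal.
s = 11: P(11, 23) = 2300 and P(11, 24) = 2508; 2401 is not s-gonal.
Hits: s ∈ {4} → 1.

1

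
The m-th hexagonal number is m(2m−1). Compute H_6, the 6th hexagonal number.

66

The 6th hexagonal number is n(2n−1) with n = 6.
6·(2·6 − 1) = 6·11 = 66.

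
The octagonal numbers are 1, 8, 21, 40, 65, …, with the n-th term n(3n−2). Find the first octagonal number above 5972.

Solve n(3n−2) > 5972 for integer n.
The largest n with value ≤ 5972 is 44 (since 5720 ≤ 5972 < 5985), so the first above is n = 45, value 5985.

5985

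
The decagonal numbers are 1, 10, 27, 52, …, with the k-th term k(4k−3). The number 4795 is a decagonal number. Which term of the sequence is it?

35

Set n(4n−3) = 4795, giving 4n² − 3n − 4795 = 0.
The discriminant is 9 + 16·4795 = 76729, and √76729 = 277.
So n = (3 + 277) / 8 = 280/8 = 35.
Check: 35·(4·35 − 3) = 4795. ✓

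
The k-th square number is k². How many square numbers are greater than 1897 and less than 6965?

The n-th square number is n².
Smallest index with value > 1897: n = 44 (giving 1936).
Largest index with value < 6965: n = 83 (giving 6889).
Indices 44 through 83: 40 terms.

40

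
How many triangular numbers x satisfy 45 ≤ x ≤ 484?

22

The n-th triangular number is n(n+1)/2.
Smallest index with value ≥ 45: n = 9 (giving 45).
Largest index with value ≤ 484: n = 30 (giving 465).
Indices 9 through 30: 22 terms.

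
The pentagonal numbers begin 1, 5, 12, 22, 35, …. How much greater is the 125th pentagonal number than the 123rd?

743

125·(3·125 − 1)/2 = 23375 and 123·(3·123 − 1)/2 = 22632.
Difference: 23375 − 22632 = 743.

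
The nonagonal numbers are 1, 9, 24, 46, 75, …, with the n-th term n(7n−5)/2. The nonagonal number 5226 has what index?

39

Set n(7n−5)/2 = 5226, giving 7n² − 5n − 10452 = 0.
The discriminant is 25 + 56·5226 = 292681, and √292681 = 541.
So n = (5 + 541) / 14 = 546/14 = 39.
Check: 39·(7·39 − 5)/2 = 5226. ✓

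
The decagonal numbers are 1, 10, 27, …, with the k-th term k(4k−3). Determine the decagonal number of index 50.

9850

The 50th decagonal number is n(4n−3) with n = 50.
50·(4·50 − 3) = 50·197 = 9850.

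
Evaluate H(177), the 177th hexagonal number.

The 177th hexagonal number is n(2n−1) with n = 177.
177·(2·177 − 1) = 177·353 = 62481.

62481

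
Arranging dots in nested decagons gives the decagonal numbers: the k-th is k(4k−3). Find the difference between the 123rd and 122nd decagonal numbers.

977

Consecutive decagonal numbers differ by 8n − 7: here 8·123 − 7 = 977.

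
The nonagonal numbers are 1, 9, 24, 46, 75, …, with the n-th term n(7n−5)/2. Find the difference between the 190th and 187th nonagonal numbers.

3951

190·(7·190 − 5)/2 = 125875 and 187·(7·187 − 5)/2 = 121924.
Difference: 125875 − 121924 = 3951.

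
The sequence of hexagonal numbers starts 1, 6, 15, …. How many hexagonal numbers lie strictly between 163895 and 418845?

The n-th hexagonal number is n(2n−1).
Smallest index with value > 163895: n = 287 (giving 164451).
Largest index with value < 418845: n = 457 (giving 417241).
Indices 287 through 457: 171 terms.

171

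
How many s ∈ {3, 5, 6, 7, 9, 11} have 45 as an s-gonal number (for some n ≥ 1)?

s = 3: P(3, 9) = 45. ✓
s = 5: P(5, 5) = 35 and P(5, 6) = 51; 45 is not s-gonal.
s = 6: P(6, 5) = 45. ✓
s = 7: P(7, 4) = 34 and P(7, 5) = 55; 45 is not s-gonal.
s = 9: P(9, 3) = 24 and P(9, 4) = 46; 45 is not s-gonal.
s = 11: P(11, 3) = 30 and P(11, 4) = 58; 45 is not s-gonal.
Hits: s ∈ {3, 6} → 2.

2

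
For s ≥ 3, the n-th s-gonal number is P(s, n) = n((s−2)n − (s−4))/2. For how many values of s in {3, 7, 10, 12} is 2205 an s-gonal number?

s = 3: P(3, 65) = 2145 and P(3, 66) = 2211; 2205 is not s-gonal.
s = 7: P(7, 30) = 2205. ✓
s = 10: P(10, 23) = 2047 and P(10, 24) = 2232; 2205 is not s-gonal.
s = 12: P(12, 21) = 2121 and P(12, 22) = 2332; 2205 is not s-gonal.
Hits: s ∈ {7} → 1.

1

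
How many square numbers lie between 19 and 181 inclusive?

The n-th square number is n².
Smallest index with value ≥ 19: n = 5 (giving 25).
Largest index with value ≤ 181: n = 13 (giving 169).
Indices 5 through 13: 9 terms.

9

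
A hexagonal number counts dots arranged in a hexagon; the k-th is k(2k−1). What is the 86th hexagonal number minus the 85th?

Consecutive hexagonal numbers differ by 4n − 3: here 4·86 − 3 = 341.

341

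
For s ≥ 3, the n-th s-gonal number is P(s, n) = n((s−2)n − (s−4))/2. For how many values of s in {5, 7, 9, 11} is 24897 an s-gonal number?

1

s = 5: P(5, 129) = 24897. ✓
s = 7: P(7, 100) = 24850 and P(7, 101) = 25351; 24897 is not s-gonal.
s = 9: P(9, 84) = 24486 and P(9, 85) = 25075; 24897 is not s-gonal.
s = 11: P(11, 74) = 24383 and P(11, 75) = 25050; 24897 is not s-gonal.
Hits: s ∈ {5} → 1.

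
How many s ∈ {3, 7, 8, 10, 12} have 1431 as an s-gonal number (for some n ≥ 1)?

s = 3: P(3, 53) = 1431. ✓
s = 7: P(7, 24) = 1404 and P(7, 25) = 1525; 1431 is not s-gonal.
s = 8: P(8, 22) = 1408 and P(8, 23) = 1541; 1431 is not s-gonal.
s = 10: P(10, 19) = 1387 and P(10, 20) = 1540; 1431 is not s-gonal.
s = 12: P(12, 17) = 1377 and P(12, 18) = 1548; 1431 is not s-gonal.
Hits: s ∈ {3} → 1.

1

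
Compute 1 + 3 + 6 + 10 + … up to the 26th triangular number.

3276

Σ i(i+1)/2 = (Σi² + Σi) / 2 over i = 1..26.
Σi = 351 and Σi² = 6201.
(1·6201 + 1·351) / 2 = 6552/2 = 3276.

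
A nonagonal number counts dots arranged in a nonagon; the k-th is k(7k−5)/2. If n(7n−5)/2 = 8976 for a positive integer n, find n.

Set n(7n−5)/2 = 8976, giving 7n² − 5n − 17952 = 0.
So n = (5 + 709) / 14 = 714/14 = 51.
Check: 51·(7·51 − 5)/2 = 8976. ✓

51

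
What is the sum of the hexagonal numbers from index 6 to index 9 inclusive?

430

Σ i(2i−1) = 2Σi² − Σi over i = 6..9.
Σi = 45 − 15 = 30 and Σi² = 285 − 55 = 230.
2·230 − 1·30 = 430.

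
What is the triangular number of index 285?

40755

285·286/2 = 81510/2 = 40755.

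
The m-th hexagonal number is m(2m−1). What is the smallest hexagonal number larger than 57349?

57630

Solve n(2n−1) > 57349 for integer n.
The largest n with value ≤ 57349 is 169 (since 56953 ≤ 57349 < 57630), so the first above is n = 170, value 57630.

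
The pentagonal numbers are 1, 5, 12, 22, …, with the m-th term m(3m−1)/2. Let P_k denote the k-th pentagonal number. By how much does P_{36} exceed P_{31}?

500

36·(3·36 − 1)/2 = 1926 and 31·(3·31 − 1)/2 = 1426.
Difference: 1926 − 1426 = 500.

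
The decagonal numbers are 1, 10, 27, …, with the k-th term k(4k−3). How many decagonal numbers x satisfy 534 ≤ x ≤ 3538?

19

The n-th decagonal number is n(4n−3).
Smallest index with value ≥ 534: n = 12 (giving 540).
Largest index with value ≤ 3538: n = 30 (giving 3510).
Indices 12 through 30: 19 terms.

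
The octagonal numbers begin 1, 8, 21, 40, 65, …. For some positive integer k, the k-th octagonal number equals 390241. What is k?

361

Set n(3n−2) = 390241, giving 3n² − 2n − 390241 = 0.
The discriminant is 4 + 12·390241 = 4682896, and √4682896 = 2164.
So n = (2 + 2164) / 6 = 2166/6 = 361.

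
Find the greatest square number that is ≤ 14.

9

Solve n² ≤ 14 for integer n.
n = 3 gives 9 ≤ 14, while n = 4 gives 16 > 14; so the answer is 9.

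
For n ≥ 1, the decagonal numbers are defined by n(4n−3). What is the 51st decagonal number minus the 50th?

401

Consecutive decagonal numbers differ by 8n − 7: here 8·51 − 7 = 401.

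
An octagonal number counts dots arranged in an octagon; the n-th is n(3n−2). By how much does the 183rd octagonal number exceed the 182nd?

Consecutive octagonal numbers differ by 6n − 5: here 6·183 − 5 = 1093.

1093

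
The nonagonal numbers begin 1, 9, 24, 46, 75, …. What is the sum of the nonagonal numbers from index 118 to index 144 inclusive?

1618605

Σ i(7i−5)/2 = (7Σi² − 5Σi) / 2 over i = 118..144.
Σi = 10440 − 6903 = 3537 and Σi² = 1005720 − 540735 = 464985.
(7·464985 − 5·3537) / 2 = 3237210/2 = 1618605.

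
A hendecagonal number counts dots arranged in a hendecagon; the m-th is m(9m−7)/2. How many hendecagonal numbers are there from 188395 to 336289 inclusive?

The n-th hendecagonal number is n(9n−7)/2.
Smallest index with value ≥ 188395: n = 205 (giving 188395).
Largest index with value ≤ 336289: n = 273 (giving 334425).
Indices 205 through 273: 69 terms.

69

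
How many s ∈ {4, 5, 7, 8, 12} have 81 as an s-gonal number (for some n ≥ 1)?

s = 4: P(4, 9) = 81. ✓
s = 5: P(5, 7) = 70 and P(5, 8) = 92; 81 is not s-gonal.
s = 7: P(7, 6) = 81. ✓
s = 8: P(8, 5) = 65 and P(8, 6) = 96; 81 is not s-gonal.
s = 12: P(12, 4) = 64 and P(12, 5) = 105; 81 is not s-gonal.
Hits: s ∈ {4, 7} → 2.

2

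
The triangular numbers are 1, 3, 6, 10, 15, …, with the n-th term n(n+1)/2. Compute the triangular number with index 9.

45

The 9th triangular number is n(n+1)/2 with n = 9.
9·10/2 = 90/2 = 45.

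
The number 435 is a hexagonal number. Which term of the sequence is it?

Set n(2n−1) = 435, giving 2n² − n − 435 = 0.
So n = (1 + 59) / 4 = 60/4 = 15.

15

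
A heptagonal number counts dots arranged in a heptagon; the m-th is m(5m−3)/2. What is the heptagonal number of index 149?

55279

The 149th heptagonal number is n(5n−3)/2 with n = 149.
149·(5·149 − 3)/2 = 149·742/2 = 149·371 = 55279.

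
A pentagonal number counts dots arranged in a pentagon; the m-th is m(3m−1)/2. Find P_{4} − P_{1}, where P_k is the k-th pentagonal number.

21

4·(3·4 − 1)/2 = 22 and 1·(3·1 − 1)/2 = 1.
Difference: 22 − 1 = 21.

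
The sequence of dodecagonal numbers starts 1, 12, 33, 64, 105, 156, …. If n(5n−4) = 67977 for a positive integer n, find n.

Set n(5n−4) = 67977, giving 5n² − 4n − 67977 = 0.
The discriminant is 16 + 20·67977 = 1359556, and √1359556 = 1166.
So n = (4 + 1166) / 10 = 1170/10 = 117.
Check: 117·(5·117 − 4) = 67977. ✓

117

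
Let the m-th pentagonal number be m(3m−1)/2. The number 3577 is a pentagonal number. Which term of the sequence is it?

49

Set n(3n−1)/2 = 3577, giving 3n² − n − 7154 = 0.
The discriminant is 1 + 24·3577 = 85849, and √85849 = 293.
So n = (1 + 293) / 6 = 294/6 = 49.
Check: 49·(3·49 − 1)/2 = 3577. ✓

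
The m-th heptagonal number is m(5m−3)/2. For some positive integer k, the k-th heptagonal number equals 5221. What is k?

Set n(5n−3)/2 = 5221, giving 5n² − 3n − 10442 = 0.
The discriminant is 9 + 40·5221 = 208849, and √208849 = 457.
So n = (3 + 457) / 10 = 460/10 = 46.

46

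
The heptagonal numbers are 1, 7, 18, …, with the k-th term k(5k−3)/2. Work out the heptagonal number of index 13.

403

The 13th heptagonal number is n(5n−3)/2 with n = 13.
13·(5·13 − 3)/2 = 13·62/2 = 13·31 = 403.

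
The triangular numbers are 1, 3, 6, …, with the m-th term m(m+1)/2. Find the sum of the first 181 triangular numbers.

Σ i(i+1)/2 = (Σi² + Σi) / 2 over i = 1..181.
Σi = 16471 and Σi² = 1992991.
(1·1992991 + 1·16471) / 2 = 2009462/2 = 1004731.

1004731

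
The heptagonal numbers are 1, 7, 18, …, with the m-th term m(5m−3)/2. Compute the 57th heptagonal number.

The 57th heptagonal number is n(5n−3)/2 with n = 57.
57·(5·57 − 3)/2 = 57·282/2 = 57·141 = 8037.

8037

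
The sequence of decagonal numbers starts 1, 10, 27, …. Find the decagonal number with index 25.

2425

The 25th decagonal number is n(4n−3) with n = 25.
25·(4·25 − 3) = 25·97 = 2425.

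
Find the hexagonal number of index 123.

The 123rd hexagonal number is n(2n−1) with n = 123.
123·(2·123 − 1) = 123·245 = 30135.

30135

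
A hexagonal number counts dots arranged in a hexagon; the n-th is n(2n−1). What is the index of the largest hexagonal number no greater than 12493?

79

Solve n(2n−1) ≤ 12493 for integer n.
n = 79 gives 12403 ≤ 12493, while n = 80 gives 12720 > 12493; so the answer is index 79.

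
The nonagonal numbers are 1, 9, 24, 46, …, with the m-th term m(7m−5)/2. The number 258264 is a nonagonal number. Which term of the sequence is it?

272

Set n(7n−5)/2 = 258264, giving 7n² − 5n − 516528 = 0.
The discriminant is 25 + 56·258264 = 14462809, and √14462809 = 3803.
So n = (5 + 3803) / 14 = 3808/14 = 272.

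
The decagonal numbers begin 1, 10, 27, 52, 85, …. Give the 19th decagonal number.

19·(4·19 − 3) = 19·73 = 1387.

1387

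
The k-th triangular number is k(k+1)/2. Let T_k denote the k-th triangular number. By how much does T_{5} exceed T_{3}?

9

5·6/2 = 15 and 3·4/2 = 6.
Difference: 15 − 6 = 9.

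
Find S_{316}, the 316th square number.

The 316th square number is n² with n = 316.
316² = 99856.

99856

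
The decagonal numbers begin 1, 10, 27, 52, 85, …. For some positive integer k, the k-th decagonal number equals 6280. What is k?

Set n(4n−3) = 6280, giving 4n² − 3n − 6280 = 0.
The discriminant is 9 + 16·6280 = 100489, and √100489 = 317.
So n = (3 + 317) / 8 = 320/8 = 40.

40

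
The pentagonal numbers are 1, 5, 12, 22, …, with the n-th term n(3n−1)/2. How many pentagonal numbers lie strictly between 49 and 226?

The n-th pentagonal number is n(3n−1)/2.
Smallest index with value > 49: n = 6 (giving 51).
Largest index with value < 226: n = 12 (giving 210).
Indices 6 through 12: 7 terms.

7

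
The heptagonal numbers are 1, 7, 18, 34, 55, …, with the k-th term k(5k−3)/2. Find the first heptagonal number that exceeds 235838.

236698

Solve n(5n−3)/2 > 235838 for integer n.
The largest n with value ≤ 235838 is 307 (since 235162 ≤ 235838 < 236698), so the first above is n = 308, value 236698.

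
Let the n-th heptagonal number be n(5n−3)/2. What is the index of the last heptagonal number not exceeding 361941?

Solve n(5n−3)/2 ≤ 361941 for integer n.
n = 380 gives 360430 ≤ 361941, while n = 381 gives 362331 > 361941; so the answer is index 380.

380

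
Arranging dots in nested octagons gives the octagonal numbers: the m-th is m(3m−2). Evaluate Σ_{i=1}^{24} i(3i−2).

Σ i(3i−2) = 3Σi² − 2Σi over i = 1..24.
Σi = 300 and Σi² = 4900.
3·4900 − 2·300 = 14100.

14100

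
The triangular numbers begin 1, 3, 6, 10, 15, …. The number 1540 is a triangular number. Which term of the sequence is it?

55

Set n(n+1)/2 = 1540, giving n² + n − 3080 = 0.
The discriminant is 1 + 8·1540 = 12321, and √12321 = 111.
So n = (-1 + 111) / 2 = 110/2 = 55.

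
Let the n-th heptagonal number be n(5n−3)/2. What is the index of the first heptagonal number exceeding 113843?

Solve n(5n−3)/2 > 113843 for integer n.
The largest n with value ≤ 113843 is 213 (since 113103 ≤ 113843 < 114169), so the first above is n = 214, value 114169.

214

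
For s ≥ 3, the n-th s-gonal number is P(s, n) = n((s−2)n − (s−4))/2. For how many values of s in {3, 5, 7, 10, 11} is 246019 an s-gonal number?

1

s = 3: P(3, 700) = 245350 and P(3, 701) = 246051; 246019 is not s-gonal.
s = 5: P(5, 405) = 245835 and P(5, 406) = 247051; 246019 is not s-gonal.
s = 7: P(7, 314) = 246019. ✓
s = 10: P(10, 248) = 245272 and P(10, 249) = 247257; 246019 is not s-gonal.
s = 11: P(11, 234) = 245583 and P(11, 235) = 247690; 246019 is not s-gonal.
Hits: s ∈ {7} → 1.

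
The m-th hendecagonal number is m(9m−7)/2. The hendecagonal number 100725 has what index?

Set n(9n−7)/2 = 100725, giving 9n² − 7n − 201450 = 0.
The discriminant is 49 + 72·100725 = 7252249, and √7252249 = 2693.
So n = (7 + 2693) / 18 = 2700/18 = 150.
Check: 150·(9·150 − 7)/2 = 100725. ✓

150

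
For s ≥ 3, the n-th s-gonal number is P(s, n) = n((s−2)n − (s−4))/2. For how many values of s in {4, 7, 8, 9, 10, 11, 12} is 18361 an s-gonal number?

2

s = 4: P(4, 135) = 18225 and P(4, 136) = 18496; 18361 is not s-gonal.
s = 7: P(7, 86) = 18361. ✓
s = 8: P(8, 78) = 18096 and P(8, 79) = 18565; 18361 is not s-gonal.
s = 9: P(9, 72) = 17964 and P(9, 73) = 18469; 18361 is not s-gonal.
s = 10: P(10, 68) = 18292 and P(10, 69) = 18837; 18361 is not s-gonal.
s = 11: P(11, 64) = 18208 and P(11, 65) = 18785; 18361 is not s-gonal.
s = 12: P(12, 61) = 18361. ✓
Hits: s ∈ {7, 12} → 2.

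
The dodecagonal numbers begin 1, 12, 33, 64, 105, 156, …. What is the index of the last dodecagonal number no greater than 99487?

141

Solve n(5n−4) ≤ 99487 for integer n.
n = 141 gives 98841 ≤ 99487, while n = 142 gives 100252 > 99487; so the answer is index 141.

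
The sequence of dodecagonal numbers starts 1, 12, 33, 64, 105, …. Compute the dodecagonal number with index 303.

457833

The 303rd dodecagonal number is n(5n−4) with n = 303.
303·(5·303 − 4) = 303·1511 = 457833.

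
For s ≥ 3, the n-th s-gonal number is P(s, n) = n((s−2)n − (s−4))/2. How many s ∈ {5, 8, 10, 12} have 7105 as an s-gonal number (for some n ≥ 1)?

s = 5: P(5, 68) = 6902 and P(5, 69) = 7107; 7105 is not s-gonal.
s = 8: P(8, 49) = 7105. ✓
s = 10: P(10, 42) = 6930 and P(10, 43) = 7267; 7105 is not s-gonal.
s = 12: P(12, 38) = 7068 and P(12, 39) = 7449; 7105 is not s-gonal.
Hits: s ∈ {8} → 1.

1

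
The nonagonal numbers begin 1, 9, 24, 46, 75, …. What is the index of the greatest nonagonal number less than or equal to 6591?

Solve n(7n−5)/2 ≤ 6591 for integer n.
n = 43 gives 6364 ≤ 6591, while n = 44 gives 6666 > 6591; so the answer is index 43.

43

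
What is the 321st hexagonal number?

The 321st hexagonal number is n(2n−1) with n = 321.
321·(2·321 − 1) = 321·641 = 205761.

205761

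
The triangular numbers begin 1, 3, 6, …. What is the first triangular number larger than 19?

21

Solve n(n+1)/2 > 19 for integer n.
The largest n with value ≤ 19 is 5 (since 15 ≤ 19 < 21), so the first above is n = 6, value 21.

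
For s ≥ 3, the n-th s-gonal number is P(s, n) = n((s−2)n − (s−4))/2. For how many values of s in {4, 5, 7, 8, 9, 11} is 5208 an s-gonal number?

1

s = 4: P(4, 72) = 5184 and P(4, 73) = 5329; 5208 is not s-gonal.
s = 5: P(5, 59) = 5192 and P(5, 60) = 5370; 5208 is not s-gonal.
s = 7: P(7, 45) = 4995 and P(7, 46) = 5221; 5208 is not s-gonal.
s = 8: P(8, 42) = 5208. ✓
s = 9: P(9, 38) = 4959 and P(9, 39) = 5226; 5208 is not s-gonal.
s = 11: P(11, 34) = 5083 and P(11, 35) = 5390; 5208 is not s-gonal.
Hits: s ∈ {8} → 1.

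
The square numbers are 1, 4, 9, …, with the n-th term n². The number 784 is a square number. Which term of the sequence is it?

28

We need n² = 784, so n = √784 = 28.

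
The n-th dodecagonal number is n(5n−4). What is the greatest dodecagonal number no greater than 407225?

404985

Solve n(5n−4) ≤ 407225 for integer n.
n = 285 gives 404985 ≤ 407225, while n = 286 gives 407836 > 407225; so the answer is 404985.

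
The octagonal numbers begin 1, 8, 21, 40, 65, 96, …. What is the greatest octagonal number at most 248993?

248256

Solve n(3n−2) ≤ 248993 for integer n.
n = 288 gives 248256 ≤ 248993, while n = 289 gives 249985 > 248993; so the answer is 248256.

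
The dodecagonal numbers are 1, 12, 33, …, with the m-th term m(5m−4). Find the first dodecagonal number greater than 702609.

Solve n(5n−4) > 702609 for integer n.
The largest n with value ≤ 702609 is 375 (since 701625 ≤ 702609 < 705376), so the first above is n = 376, value 705376.

705376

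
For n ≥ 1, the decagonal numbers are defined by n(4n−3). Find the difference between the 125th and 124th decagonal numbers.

Consecutive decagonal numbers differ by 8n − 7: here 8·125 − 7 = 993.

993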